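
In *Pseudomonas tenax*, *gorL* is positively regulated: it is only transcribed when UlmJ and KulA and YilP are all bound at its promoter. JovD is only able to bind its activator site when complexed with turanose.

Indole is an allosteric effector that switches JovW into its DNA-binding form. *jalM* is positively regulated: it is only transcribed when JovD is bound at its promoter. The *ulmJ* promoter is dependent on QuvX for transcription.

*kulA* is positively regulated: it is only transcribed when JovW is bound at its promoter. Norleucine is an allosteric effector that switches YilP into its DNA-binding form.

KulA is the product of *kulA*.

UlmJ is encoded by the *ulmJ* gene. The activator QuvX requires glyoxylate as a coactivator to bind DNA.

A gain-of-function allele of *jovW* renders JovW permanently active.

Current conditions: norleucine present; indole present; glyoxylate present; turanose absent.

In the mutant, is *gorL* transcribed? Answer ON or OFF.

ON

Glyoxylate is present, so QuvX is active.
No repressor is bound and QuvX is active, so *ulmJ* is transcribed.
So UlmJ is produced and active.
JovW is constitutively active in this strain.
No repressor is bound and JovW is active, so *kulA* is transcribed.
So KulA is produced and active.
Norleucine is present, so YilP is active.
No repressor is bound and UlmJ and KulA and YilP are active, so *gorL* is transcribed.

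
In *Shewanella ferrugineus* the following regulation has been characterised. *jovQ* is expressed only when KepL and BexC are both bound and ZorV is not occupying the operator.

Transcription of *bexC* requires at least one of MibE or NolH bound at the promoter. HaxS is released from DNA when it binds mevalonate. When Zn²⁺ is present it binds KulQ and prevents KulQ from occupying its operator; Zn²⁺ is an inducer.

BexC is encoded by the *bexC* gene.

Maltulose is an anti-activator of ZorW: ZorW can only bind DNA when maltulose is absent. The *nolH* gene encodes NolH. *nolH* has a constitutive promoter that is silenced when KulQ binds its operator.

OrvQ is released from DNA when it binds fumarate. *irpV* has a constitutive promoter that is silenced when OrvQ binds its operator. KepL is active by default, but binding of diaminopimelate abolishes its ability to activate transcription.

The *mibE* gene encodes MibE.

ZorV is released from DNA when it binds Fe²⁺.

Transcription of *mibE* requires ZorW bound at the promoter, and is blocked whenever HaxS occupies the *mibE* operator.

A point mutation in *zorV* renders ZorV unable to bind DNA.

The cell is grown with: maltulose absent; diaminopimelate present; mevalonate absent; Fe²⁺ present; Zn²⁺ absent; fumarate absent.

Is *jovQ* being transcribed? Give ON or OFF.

Diaminopimelate is present, so KepL is inactive.
ZorV is non-functional in this strain, so it has no effect.
Maltulose is absent, so ZorW is active.
Mevalonate is absent, so HaxS is active.
With repressor HaxS bound, *mibE* is not transcribed.
So MibE is not produced.
Zn²⁺ is absent, so KulQ is active.
With repressor KulQ bound, *nolH* is not transcribed.
So NolH is not produced.
No activator is available at the *bexC* promoter, so *bexC* is not transcribed.
So BexC is not produced.
Required activator KepL is absent, so *jovQ* is not transcribed.

OFF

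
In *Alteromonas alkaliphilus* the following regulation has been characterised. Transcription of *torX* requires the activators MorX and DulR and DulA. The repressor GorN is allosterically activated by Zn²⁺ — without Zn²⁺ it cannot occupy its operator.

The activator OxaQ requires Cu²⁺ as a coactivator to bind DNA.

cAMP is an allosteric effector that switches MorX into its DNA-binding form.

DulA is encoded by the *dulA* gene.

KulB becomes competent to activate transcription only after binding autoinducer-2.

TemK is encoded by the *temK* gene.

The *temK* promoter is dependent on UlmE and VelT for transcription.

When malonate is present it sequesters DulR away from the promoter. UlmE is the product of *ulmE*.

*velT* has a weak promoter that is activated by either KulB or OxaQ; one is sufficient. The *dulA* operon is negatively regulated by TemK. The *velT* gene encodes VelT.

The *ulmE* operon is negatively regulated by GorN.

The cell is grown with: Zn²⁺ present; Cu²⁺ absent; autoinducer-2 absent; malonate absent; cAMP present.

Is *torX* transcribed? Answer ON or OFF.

cAMP is present, so MorX is active.
Malonate is absent, so DulR is active.
Zn²⁺ is present, so GorN is active.
With repressor GorN bound, *ulmE* is not transcribed.
So UlmE is not produced.
Autoinducer-2 is absent, so KulB is inactive.
Cu²⁺ is absent, so OxaQ is inactive.
No activator is available at the *velT* promoter, so *velT* is not transcribed.
So VelT is not produced.
Required activator UlmE is absent, so *temK* is not transcribed.
So TemK is not produced.
With no repressor bound, *dulA* is transcribed.
So DulA is produced and active.
No repressor is bound and MorX and DulR and DulA are active, so *torX* is transcribed.

ON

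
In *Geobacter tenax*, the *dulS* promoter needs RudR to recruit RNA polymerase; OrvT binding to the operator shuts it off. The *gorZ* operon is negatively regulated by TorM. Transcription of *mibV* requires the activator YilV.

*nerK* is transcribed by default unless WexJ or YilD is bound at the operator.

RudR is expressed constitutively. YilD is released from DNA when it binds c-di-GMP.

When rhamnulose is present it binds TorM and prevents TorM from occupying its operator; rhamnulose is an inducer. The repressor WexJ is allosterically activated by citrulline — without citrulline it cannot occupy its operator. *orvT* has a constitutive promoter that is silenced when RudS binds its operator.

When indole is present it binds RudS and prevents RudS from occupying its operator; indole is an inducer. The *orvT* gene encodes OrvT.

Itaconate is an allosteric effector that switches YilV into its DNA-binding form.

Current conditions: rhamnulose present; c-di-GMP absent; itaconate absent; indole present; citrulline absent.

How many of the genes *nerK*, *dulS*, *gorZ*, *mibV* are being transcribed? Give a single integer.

Citrulline is absent, so WexJ is inactive.
c-di-GMP is absent, so YilD is active.
With repressor YilD bound, *nerK* is not transcribed.
→ *nerK* is OFF.
Indole is present, so RudS is inactive.
With no repressor bound, *orvT* is transcribed.
So OrvT is produced and active.
RudR is produced constitutively and is active.
With repressor OrvT bound, *dulS* is not transcribed.
→ *dulS* is OFF.
Rhamnulose is present, so TorM is inactive.
With no repressor bound, *gorZ* is transcribed.
→ *gorZ* is ON.
Itaconate is absent, so YilV is inactive.
Required activator YilV is absent, so *mibV* is not transcribed.
→ *mibV* is OFF.
1 of the 4 genes is transcribed.

1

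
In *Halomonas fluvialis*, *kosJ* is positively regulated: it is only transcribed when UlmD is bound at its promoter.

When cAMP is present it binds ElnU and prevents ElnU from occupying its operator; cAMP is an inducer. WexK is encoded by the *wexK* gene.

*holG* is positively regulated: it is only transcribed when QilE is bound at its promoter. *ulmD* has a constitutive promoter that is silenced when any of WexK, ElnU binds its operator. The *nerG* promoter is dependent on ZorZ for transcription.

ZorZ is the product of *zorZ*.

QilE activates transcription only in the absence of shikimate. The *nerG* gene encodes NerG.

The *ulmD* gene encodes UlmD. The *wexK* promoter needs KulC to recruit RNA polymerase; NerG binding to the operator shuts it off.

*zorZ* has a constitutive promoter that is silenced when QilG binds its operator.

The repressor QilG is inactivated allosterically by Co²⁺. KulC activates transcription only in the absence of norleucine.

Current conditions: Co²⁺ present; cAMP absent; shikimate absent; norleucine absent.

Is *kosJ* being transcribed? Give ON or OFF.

Co²⁺ is present, so QilG is inactive.
With no repressor bound, *zorZ* is transcribed.
So ZorZ is produced and active.
No repressor is bound and ZorZ is active, so *nerG* is transcribed.
So NerG is produced and active.
Norleucine is absent, so KulC is active.
With repressor NerG bound, *wexK* is not transcribed.
So WexK is not produced.
cAMP is absent, so ElnU is active.
With repressor ElnU bound, *ulmD* is not transcribed.
So UlmD is not produced.
Required activator UlmD is absent, so *kosJ* is not transcribed.

OFF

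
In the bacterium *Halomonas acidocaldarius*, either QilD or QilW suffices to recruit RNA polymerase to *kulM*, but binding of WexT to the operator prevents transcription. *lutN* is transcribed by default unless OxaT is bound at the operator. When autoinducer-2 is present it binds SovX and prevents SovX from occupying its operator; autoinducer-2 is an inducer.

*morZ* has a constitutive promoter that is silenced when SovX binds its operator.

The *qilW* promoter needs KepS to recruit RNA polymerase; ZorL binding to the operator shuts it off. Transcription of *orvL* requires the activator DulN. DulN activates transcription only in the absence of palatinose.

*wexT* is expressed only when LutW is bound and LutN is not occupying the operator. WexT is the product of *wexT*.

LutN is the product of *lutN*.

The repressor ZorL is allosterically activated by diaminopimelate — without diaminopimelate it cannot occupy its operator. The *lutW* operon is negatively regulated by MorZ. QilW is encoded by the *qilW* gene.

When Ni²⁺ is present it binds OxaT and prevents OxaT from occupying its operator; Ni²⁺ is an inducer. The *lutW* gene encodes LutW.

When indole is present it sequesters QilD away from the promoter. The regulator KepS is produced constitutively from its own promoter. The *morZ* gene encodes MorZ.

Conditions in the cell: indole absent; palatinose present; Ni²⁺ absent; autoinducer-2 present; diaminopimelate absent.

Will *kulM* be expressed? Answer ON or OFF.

ON

Indole is absent, so QilD is active.
KepS is produced constitutively and is active.
Diaminopimelate is absent, so ZorL is inactive.
No repressor is bound and KepS is active, so *qilW* is transcribed.
So QilW is produced and active.
Autoinducer-2 is present, so SovX is inactive.
With no repressor bound, *morZ* is transcribed.
So MorZ is produced and active.
With repressor MorZ bound, *lutW* is not transcribed.
So LutW is not produced.
Ni²⁺ is absent, so OxaT is active.
With repressor OxaT bound, *lutN* is not transcribed.
So LutN is not produced.
Required activator LutW is absent, so *wexT* is not transcribed.
So WexT is not produced.
Activator QilD is present, so *kulM* is transcribed.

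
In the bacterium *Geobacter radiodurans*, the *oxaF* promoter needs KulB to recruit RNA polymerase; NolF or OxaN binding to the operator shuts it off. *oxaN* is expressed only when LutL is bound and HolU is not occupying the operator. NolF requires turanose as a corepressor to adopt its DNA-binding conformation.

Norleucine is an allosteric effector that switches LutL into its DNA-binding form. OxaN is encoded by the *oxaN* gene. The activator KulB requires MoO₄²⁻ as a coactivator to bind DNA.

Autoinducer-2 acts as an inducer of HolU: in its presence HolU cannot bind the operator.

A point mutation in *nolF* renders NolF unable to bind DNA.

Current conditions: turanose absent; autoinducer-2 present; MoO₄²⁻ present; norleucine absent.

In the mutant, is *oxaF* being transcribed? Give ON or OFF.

ON

MoO₄²⁻ is present, so KulB is active.
NolF is non-functional in this strain, so it has no effect.
Autoinducer-2 is present, so HolU is inactive.
Norleucine is absent, so LutL is inactive.
Required activator LutL is absent, so *oxaN* is not transcribed.
So OxaN is not produced.
No repressor is bound and KulB is active, so *oxaF* is transcribed.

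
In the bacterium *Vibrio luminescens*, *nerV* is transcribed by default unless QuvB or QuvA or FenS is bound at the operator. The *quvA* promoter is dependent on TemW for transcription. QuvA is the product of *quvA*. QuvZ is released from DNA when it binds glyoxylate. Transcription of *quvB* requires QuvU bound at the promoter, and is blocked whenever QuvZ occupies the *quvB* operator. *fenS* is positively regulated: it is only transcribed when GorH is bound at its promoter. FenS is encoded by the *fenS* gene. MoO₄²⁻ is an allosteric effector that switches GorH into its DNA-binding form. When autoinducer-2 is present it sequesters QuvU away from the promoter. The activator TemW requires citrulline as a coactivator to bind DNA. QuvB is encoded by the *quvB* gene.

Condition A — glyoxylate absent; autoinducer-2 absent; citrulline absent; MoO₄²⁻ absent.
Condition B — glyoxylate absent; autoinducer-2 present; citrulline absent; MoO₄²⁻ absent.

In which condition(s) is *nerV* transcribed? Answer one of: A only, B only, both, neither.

both

Condition A:
Glyoxylate is absent, so QuvZ is active.
Autoinducer-2 is absent, so QuvU is active.
With repressor QuvZ bound, *quvB* is not transcribed.
So QuvB is not produced.
Citrulline is absent, so TemW is inactive.
Required activator TemW is absent, so *quvA* is not transcribed.
So QuvA is not produced.
MoO₄²⁻ is absent, so GorH is inactive.
Required activator GorH is absent, so *fenS* is not transcribed.
So FenS is not produced.
With no repressor bound, *nerV* is transcribed.
→ *nerV* is ON in A.
Condition B:
Glyoxylate is absent, so QuvZ is active.
Autoinducer-2 is present, so QuvU is inactive.
With repressor QuvZ bound, *quvB* is not transcribed.
So QuvB is not produced.
Citrulline is absent, so TemW is inactive.
Required activator TemW is absent, so *quvA* is not transcribed.
So QuvA is not produced.
MoO₄²⁻ is absent, so GorH is inactive.
Required activator GorH is absent, so *fenS* is not transcribed.
So FenS is not produced.
With no repressor bound, *nerV* is transcribed.
→ *nerV* is ON in B.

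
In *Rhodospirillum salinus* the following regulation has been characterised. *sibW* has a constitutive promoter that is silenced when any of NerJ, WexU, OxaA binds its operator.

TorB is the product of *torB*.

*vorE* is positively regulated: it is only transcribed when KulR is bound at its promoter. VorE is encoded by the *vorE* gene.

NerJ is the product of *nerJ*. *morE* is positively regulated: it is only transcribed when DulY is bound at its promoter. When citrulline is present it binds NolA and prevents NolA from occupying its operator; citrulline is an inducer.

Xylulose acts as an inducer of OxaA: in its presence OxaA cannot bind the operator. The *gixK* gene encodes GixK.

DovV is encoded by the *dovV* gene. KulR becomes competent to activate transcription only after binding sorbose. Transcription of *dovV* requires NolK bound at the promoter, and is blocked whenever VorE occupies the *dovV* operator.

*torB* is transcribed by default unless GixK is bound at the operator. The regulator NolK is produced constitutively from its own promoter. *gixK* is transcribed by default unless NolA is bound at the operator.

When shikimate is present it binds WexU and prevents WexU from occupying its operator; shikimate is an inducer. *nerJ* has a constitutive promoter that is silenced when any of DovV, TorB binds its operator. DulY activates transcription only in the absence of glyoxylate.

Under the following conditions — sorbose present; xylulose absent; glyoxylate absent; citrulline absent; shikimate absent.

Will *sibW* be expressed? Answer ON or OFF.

OFF

NolK is produced constitutively and is active.
Sorbose is present, so KulR is active.
No repressor is bound and KulR is active, so *vorE* is transcribed.
So VorE is produced and active.
With repressor VorE bound, *dovV* is not transcribed.
So DovV is not produced.
Citrulline is absent, so NolA is active.
With repressor NolA bound, *gixK* is not transcribed.
So GixK is not produced.
With no repressor bound, *torB* is transcribed.
So TorB is produced and active.
With repressor TorB bound, *nerJ* is not transcribed.
So NerJ is not produced.
Shikimate is absent, so WexU is active.
Xylulose is absent, so OxaA is active.
With repressor WexU bound, *sibW* is not transcribed.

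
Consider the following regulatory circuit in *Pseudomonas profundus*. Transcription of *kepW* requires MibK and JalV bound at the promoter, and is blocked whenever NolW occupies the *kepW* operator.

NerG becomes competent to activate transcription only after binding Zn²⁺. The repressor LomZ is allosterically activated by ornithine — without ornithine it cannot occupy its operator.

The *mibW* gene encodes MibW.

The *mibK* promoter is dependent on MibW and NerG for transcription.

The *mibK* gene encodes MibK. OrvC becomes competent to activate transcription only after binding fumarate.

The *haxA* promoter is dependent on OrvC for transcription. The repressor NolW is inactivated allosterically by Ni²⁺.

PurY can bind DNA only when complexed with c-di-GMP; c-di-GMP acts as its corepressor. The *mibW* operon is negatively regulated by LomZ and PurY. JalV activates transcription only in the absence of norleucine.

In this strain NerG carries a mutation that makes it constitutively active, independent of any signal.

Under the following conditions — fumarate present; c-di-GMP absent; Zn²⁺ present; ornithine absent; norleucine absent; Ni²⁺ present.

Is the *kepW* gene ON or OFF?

Ornithine is absent, so LomZ is inactive.
c-di-GMP is absent, so PurY is inactive.
With no repressor bound, *mibW* is transcribed.
So MibW is produced and active.
NerG is constitutively active in this strain.
No repressor is bound and MibW and NerG are active, so *mibK* is transcribed.
So MibK is produced and active.
Ni²⁺ is present, so NolW is inactive.
Norleucine is absent, so JalV is active.
No repressor is bound and MibK and JalV are active, so *kepW* is transcribed.

ON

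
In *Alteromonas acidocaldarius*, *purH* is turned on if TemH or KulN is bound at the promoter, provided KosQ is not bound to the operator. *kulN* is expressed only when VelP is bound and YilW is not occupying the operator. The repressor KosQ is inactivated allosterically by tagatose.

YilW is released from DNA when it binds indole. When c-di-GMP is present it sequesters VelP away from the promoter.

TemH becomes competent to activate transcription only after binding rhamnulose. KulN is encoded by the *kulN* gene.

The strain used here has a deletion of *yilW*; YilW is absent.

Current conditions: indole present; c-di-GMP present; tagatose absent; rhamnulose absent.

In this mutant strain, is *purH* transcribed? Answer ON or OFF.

OFF

Tagatose is absent, so KosQ is active.
Rhamnulose is absent, so TemH is inactive.
c-di-GMP is present, so VelP is inactive.
YilW is non-functional in this strain, so it has no effect.
Required activator VelP is absent, so *kulN* is not transcribed.
So KulN is not produced.
With repressor KosQ bound, *purH* is not transcribed.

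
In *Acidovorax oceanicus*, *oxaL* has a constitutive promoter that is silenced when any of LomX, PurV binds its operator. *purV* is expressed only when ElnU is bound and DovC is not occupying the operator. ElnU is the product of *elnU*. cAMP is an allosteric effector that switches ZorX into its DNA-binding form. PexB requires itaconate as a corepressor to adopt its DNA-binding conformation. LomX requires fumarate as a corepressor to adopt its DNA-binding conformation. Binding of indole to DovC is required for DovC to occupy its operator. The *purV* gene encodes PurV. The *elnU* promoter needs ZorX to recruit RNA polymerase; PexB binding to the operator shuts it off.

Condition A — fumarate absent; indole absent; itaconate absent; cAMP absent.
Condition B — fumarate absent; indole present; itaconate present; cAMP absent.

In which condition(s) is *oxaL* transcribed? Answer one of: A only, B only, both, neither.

both

Condition A:
Fumarate is absent, so LomX is inactive.
Indole is absent, so DovC is inactive.
Itaconate is absent, so PexB is inactive.
cAMP is absent, so ZorX is inactive.
Required activator ZorX is absent, so *elnU* is not transcribed.
So ElnU is not produced.
Required activator ElnU is absent, so *purV* is not transcribed.
So PurV is not produced.
With no repressor bound, *oxaL* is transcribed.
→ *oxaL* is ON in A.
Condition B:
Fumarate is absent, so LomX is inactive.
Indole is present, so DovC is active.
Itaconate is present, so PexB is active.
cAMP is absent, so ZorX is inactive.
With repressor PexB bound, *elnU* is not transcribed.
So ElnU is not produced.
With repressor DovC bound, *purV* is not transcribed.
So PurV is not produced.
With no repressor bound, *oxaL* is transcribed.
→ *oxaL* is ON in B.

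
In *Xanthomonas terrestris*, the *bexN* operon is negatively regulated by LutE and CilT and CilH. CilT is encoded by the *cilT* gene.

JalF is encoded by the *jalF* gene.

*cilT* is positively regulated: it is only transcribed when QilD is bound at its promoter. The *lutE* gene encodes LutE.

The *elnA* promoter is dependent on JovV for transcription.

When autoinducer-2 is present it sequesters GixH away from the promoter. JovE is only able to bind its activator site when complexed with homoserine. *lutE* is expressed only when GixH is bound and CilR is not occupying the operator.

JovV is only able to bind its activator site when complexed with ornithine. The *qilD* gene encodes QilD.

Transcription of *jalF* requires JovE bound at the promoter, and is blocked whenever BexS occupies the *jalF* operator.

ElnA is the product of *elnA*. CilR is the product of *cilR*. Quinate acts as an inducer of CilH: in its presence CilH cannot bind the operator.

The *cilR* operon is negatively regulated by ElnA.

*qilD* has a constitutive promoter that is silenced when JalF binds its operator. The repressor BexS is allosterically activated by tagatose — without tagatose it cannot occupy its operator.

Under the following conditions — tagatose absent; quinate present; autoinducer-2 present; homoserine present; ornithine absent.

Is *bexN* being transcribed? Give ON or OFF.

ON

Autoinducer-2 is present, so GixH is inactive.
Ornithine is absent, so JovV is inactive.
Required activator JovV is absent, so *elnA* is not transcribed.
So ElnA is not produced.
With no repressor bound, *cilR* is transcribed.
So CilR is produced and active.
With repressor CilR bound, *lutE* is not transcribed.
So LutE is not produced.
Homoserine is present, so JovE is active.
Tagatose is absent, so BexS is inactive.
No repressor is bound and JovE is active, so *jalF* is transcribed.
So JalF is produced and active.
With repressor JalF bound, *qilD* is not transcribed.
So QilD is not produced.
Required activator QilD is absent, so *cilT* is not transcribed.
So CilT is not produced.
Quinate is present, so CilH is inactive.
With no repressor bound, *bexN* is transcribed.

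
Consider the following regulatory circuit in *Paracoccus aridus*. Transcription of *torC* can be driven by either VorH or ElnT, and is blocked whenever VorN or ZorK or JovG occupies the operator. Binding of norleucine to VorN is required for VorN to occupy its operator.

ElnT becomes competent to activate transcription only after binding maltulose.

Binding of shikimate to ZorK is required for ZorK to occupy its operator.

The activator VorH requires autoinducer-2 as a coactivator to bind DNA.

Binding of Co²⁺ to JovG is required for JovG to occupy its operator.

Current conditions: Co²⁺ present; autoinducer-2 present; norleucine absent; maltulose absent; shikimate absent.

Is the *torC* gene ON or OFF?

Autoinducer-2 is present, so VorH is active.
Norleucine is absent, so VorN is inactive.
Shikimate is absent, so ZorK is inactive.
Maltulose is absent, so ElnT is inactive.
Co²⁺ is present, so JovG is active.
With repressor JovG bound, *torC* is not transcribed.

OFF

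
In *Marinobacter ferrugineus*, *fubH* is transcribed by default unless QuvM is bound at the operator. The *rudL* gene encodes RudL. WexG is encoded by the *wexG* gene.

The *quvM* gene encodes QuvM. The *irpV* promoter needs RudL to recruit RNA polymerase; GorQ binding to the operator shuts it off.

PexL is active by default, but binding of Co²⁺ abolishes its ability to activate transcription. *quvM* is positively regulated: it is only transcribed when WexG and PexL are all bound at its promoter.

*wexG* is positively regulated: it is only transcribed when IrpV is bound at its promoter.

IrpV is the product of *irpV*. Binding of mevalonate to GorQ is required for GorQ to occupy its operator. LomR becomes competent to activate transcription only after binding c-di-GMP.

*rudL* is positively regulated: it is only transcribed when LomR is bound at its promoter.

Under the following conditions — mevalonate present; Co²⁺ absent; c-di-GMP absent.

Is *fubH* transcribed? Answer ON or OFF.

ON

c-di-GMP is absent, so LomR is inactive.
Required activator LomR is absent, so *rudL* is not transcribed.
So RudL is not produced.
Mevalonate is present, so GorQ is active.
With repressor GorQ bound, *irpV* is not transcribed.
So IrpV is not produced.
Required activator IrpV is absent, so *wexG* is not transcribed.
So WexG is not produced.
Co²⁺ is absent, so PexL is active.
Required activator WexG is absent, so *quvM* is not transcribed.
So QuvM is not produced.
With no repressor bound, *fubH* is transcribed.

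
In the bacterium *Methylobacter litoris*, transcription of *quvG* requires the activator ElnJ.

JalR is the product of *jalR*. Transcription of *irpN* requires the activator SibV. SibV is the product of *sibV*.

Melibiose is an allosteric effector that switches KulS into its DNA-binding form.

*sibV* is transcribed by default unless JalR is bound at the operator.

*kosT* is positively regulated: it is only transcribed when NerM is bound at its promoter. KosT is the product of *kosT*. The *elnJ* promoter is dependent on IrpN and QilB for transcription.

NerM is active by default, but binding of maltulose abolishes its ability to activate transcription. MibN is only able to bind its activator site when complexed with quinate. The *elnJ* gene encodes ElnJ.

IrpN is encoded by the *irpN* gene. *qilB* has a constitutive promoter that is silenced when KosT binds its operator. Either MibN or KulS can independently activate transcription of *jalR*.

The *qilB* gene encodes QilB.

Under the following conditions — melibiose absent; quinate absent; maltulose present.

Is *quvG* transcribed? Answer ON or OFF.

Quinate is absent, so MibN is inactive.
Melibiose is absent, so KulS is inactive.
No activator is available at the *jalR* promoter, so *jalR* is not transcribed.
So JalR is not produced.
With no repressor bound, *sibV* is transcribed.
So SibV is produced and active.
No repressor is bound and SibV is active, so *irpN* is transcribed.
So IrpN is produced and active.
Maltulose is present, so NerM is inactive.
Required activator NerM is absent, so *kosT* is not transcribed.
So KosT is not produced.
With no repressor bound, *qilB* is transcribed.
So QilB is produced and active.
No repressor is bound and IrpN and QilB are active, so *elnJ* is transcribed.
So ElnJ is produced and active.
No repressor is bound and ElnJ is active, so *quvG* is transcribed.

ON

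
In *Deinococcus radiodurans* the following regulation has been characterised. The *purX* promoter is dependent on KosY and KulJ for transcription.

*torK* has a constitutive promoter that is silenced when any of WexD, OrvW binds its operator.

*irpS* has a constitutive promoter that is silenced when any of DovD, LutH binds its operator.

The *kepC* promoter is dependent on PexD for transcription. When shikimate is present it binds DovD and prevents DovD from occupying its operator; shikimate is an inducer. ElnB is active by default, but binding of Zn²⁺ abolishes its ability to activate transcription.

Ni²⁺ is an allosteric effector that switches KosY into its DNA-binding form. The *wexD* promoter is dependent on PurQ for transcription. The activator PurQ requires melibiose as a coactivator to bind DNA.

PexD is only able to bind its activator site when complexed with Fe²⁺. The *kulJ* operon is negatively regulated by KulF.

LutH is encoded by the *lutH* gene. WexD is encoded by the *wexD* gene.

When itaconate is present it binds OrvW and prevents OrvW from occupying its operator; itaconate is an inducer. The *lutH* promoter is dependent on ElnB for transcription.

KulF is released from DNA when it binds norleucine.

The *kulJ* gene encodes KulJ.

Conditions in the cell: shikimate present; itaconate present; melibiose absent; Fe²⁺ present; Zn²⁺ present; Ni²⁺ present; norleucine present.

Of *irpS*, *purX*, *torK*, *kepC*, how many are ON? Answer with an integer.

Shikimate is present, so DovD is inactive.
Zn²⁺ is present, so ElnB is inactive.
Required activator ElnB is absent, so *lutH* is not transcribed.
So LutH is not produced.
With no repressor bound, *irpS* is transcribed.
→ *irpS* is ON.
Ni²⁺ is present, so KosY is active.
Norleucine is present, so KulF is inactive.
With no repressor bound, *kulJ* is transcribed.
So KulJ is produced and active.
No repressor is bound and KosY and KulJ are active, so *purX* is transcribed.
→ *purX* is ON.
Melibiose is absent, so PurQ is inactive.
Required activator PurQ is absent, so *wexD* is not transcribed.
So WexD is not produced.
Itaconate is present, so OrvW is inactive.
With no repressor bound, *torK* is transcribed.
→ *torK* is ON.
Fe²⁺ is present, so PexD is active.
No repressor is bound and PexD is active, so *kepC* is transcribed.
→ *kepC* is ON.
4 of the 4 genes are transcribed.

4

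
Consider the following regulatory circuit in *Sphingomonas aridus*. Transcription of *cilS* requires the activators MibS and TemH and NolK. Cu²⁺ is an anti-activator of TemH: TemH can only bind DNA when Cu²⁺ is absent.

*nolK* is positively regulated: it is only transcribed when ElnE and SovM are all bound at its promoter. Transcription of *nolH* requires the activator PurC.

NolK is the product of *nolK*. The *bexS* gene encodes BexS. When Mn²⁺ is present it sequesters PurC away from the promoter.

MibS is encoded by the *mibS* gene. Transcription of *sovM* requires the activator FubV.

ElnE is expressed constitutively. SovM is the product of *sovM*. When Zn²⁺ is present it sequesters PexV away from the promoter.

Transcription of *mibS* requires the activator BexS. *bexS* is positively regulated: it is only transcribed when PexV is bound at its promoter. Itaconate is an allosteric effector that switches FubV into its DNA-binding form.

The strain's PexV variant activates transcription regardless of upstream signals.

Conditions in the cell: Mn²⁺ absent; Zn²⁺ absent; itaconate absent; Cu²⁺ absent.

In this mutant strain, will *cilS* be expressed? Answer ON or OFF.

PexV is constitutively active in this strain.
No repressor is bound and PexV is active, so *bexS* is transcribed.
So BexS is produced and active.
No repressor is bound and BexS is active, so *mibS* is transcribed.
So MibS is produced and active.
Cu²⁺ is absent, so TemH is active.
ElnE is produced constitutively and is active.
Itaconate is absent, so FubV is inactive.
Required activator FubV is absent, so *sovM* is not transcribed.
So SovM is not produced.
Required activator SovM is absent, so *nolK* is not transcribed.
So NolK is not produced.
Required activator NolK is absent, so *cilS* is not transcribed.

OFF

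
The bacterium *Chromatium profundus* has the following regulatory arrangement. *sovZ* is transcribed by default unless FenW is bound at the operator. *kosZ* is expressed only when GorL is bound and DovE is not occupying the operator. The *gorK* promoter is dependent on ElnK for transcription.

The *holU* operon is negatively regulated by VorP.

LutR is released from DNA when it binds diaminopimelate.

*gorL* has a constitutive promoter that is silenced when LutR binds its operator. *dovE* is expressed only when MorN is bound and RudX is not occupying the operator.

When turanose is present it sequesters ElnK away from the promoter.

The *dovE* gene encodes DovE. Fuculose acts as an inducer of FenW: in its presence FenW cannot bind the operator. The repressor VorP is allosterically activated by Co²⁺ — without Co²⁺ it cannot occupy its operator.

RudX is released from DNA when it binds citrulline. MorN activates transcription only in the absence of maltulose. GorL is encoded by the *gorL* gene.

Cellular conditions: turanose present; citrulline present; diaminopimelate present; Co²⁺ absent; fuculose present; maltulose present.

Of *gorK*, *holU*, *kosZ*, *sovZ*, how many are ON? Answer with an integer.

3

Turanose is present, so ElnK is inactive.
Required activator ElnK is absent, so *gorK* is not transcribed.
→ *gorK* is OFF.
Co²⁺ is absent, so VorP is inactive.
With no repressor bound, *holU* is transcribed.
→ *holU* is ON.
Diaminopimelate is present, so LutR is inactive.
With no repressor bound, *gorL* is transcribed.
So GorL is produced and active.
Maltulose is present, so MorN is inactive.
Citrulline is present, so RudX is inactive.
Required activator MorN is absent, so *dovE* is not transcribed.
So DovE is not produced.
No repressor is bound and GorL is active, so *kosZ* is transcribed.
→ *kosZ* is ON.
Fuculose is present, so FenW is inactive.
With no repressor bound, *sovZ* is transcribed.
→ *sovZ* is ON.
3 of the 4 genes are transcribed.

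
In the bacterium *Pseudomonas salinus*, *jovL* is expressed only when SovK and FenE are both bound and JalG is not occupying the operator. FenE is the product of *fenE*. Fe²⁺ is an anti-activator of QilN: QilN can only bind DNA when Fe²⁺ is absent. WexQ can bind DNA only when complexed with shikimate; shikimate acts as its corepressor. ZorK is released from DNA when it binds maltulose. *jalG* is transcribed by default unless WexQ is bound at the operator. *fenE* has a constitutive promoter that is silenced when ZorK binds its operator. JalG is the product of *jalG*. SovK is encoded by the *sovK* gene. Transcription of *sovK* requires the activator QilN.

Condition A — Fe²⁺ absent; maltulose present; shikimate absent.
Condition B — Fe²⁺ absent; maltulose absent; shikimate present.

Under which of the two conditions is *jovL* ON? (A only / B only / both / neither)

Condition A:
Fe²⁺ is absent, so QilN is active.
No repressor is bound and QilN is active, so *sovK* is transcribed.
So SovK is produced and active.
Maltulose is present, so ZorK is inactive.
With no repressor bound, *fenE* is transcribed.
So FenE is produced and active.
Shikimate is absent, so WexQ is inactive.
With no repressor bound, *jalG* is transcribed.
So JalG is produced and active.
With repressor JalG bound, *jovL* is not transcribed.
→ *jovL* is OFF in A.
Condition B:
Fe²⁺ is absent, so QilN is active.
No repressor is bound and QilN is active, so *sovK* is transcribed.
So SovK is produced and active.
Maltulose is absent, so ZorK is active.
With repressor ZorK bound, *fenE* is not transcribed.
So FenE is not produced.
Shikimate is present, so WexQ is active.
With repressor WexQ bound, *jalG* is not transcribed.
So JalG is not produced.
Required activator FenE is absent, so *jovL* is not transcribed.
→ *jovL* is OFF in B.

neither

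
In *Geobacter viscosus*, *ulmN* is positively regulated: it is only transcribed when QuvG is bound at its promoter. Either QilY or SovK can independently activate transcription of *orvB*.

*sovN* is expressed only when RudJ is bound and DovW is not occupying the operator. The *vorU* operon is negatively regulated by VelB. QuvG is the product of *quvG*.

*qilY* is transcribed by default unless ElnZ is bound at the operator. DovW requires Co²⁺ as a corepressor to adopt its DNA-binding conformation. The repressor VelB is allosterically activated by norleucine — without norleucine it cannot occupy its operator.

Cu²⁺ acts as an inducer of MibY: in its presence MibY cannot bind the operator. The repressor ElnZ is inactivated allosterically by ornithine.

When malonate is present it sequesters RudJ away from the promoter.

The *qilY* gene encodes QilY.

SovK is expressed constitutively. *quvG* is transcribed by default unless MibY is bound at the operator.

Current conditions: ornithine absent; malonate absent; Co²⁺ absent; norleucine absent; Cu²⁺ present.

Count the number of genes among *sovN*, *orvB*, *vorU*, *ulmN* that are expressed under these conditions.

Co²⁺ is absent, so DovW is inactive.
Malonate is absent, so RudJ is active.
No repressor is bound and RudJ is active, so *sovN* is transcribed.
→ *sovN* is ON.
Ornithine is absent, so ElnZ is active.
With repressor ElnZ bound, *qilY* is not transcribed.
So QilY is not produced.
SovK is produced constitutively and is active.
Activator SovK is present, so *orvB* is transcribed.
→ *orvB* is ON.
Norleucine is absent, so VelB is inactive.
With no repressor bound, *vorU* is transcribed.
→ *vorU* is ON.
Cu²⁺ is present, so MibY is inactive.
With no repressor bound, *quvG* is transcribed.
So QuvG is produced and active.
No repressor is bound and QuvG is active, so *ulmN* is transcribed.
→ *ulmN* is ON.
4 of the 4 genes are transcribed.

4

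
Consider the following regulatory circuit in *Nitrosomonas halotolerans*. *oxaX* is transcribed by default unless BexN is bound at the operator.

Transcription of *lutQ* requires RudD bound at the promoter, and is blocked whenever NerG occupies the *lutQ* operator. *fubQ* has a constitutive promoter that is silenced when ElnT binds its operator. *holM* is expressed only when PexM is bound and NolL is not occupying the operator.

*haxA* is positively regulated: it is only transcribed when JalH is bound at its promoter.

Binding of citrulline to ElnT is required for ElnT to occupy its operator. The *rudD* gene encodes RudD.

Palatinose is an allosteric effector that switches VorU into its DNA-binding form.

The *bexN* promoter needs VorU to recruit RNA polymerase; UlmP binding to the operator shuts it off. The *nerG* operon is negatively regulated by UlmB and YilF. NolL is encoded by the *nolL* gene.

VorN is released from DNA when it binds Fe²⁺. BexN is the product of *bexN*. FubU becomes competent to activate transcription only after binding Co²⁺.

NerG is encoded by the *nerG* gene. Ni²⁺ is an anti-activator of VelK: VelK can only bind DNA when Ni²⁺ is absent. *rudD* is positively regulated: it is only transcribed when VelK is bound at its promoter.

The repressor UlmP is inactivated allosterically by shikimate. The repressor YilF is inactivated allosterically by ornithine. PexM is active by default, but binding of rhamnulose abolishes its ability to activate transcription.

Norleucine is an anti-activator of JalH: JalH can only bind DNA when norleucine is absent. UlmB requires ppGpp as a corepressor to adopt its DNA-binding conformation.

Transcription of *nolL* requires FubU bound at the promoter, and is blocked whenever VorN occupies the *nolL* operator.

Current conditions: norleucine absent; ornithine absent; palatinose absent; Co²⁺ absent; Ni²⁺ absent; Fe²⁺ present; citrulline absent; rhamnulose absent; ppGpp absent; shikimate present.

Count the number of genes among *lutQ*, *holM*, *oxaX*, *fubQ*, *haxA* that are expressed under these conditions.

ppGpp is absent, so UlmB is inactive.
Ornithine is absent, so YilF is active.
With repressor YilF bound, *nerG* is not transcribed.
So NerG is not produced.
Ni²⁺ is absent, so VelK is active.
No repressor is bound and VelK is active, so *rudD* is transcribed.
So RudD is produced and active.
No repressor is bound and RudD is active, so *lutQ* is transcribed.
→ *lutQ* is ON.
Rhamnulose is absent, so PexM is active.
Co²⁺ is absent, so FubU is inactive.
Fe²⁺ is present, so VorN is inactive.
Required activator FubU is absent, so *nolL* is not transcribed.
So NolL is not produced.
No repressor is bound and PexM is active, so *holM* is transcribed.
→ *holM* is ON.
Palatinose is absent, so VorU is inactive.
Shikimate is present, so UlmP is inactive.
Required activator VorU is absent, so *bexN* is not transcribed.
So BexN is not produced.
With no repressor bound, *oxaX* is transcribed.
→ *oxaX* is ON.
Citrulline is absent, so ElnT is inactive.
With no repressor bound, *fubQ* is transcribed.
→ *fubQ* is ON.
Norleucine is absent, so JalH is active.
No repressor is bound and JalH is active, so *haxA* is transcribed.
→ *haxA* is ON.
5 of the 5 genes are transcribed.

5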